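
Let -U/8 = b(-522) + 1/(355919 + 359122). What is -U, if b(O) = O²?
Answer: 1558697854760/715041 ≈ 2.1799e+6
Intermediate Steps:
U = -1558697854760/715041 (U = -8*((-522)² + 1/(355919 + 359122)) = -8*(272484 + 1/715041) = -8*194837231845/715041 = -1558697854760/715041 ≈ -2.1799e+6)
-U = -1*(-1558697854760/715041) = 1558697854760/715041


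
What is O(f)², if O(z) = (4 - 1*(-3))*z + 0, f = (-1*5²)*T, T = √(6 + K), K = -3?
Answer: 91875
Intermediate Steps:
T = √3 (T = √(6 - 3) = √3 ≈ 1.7320)
f = -25*√3 (f = (-1*5²)*√3 = (-1*25)*√3 = -25*√3 ≈ -43.301)
O(z) = 7*z (O(z) = (4 + 3)*z + 0 = 7*z + 0 = 7*z)
O(f)² = (7*(-25*√3))² = (-175*√3)² = 91875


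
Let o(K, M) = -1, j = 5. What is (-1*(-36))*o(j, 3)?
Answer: -36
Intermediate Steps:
(-1*(-36))*o(j, 3) = -1*(-36)*(-1) = 36*(-1) = -36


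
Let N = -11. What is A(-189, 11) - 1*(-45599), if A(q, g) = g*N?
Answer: 45478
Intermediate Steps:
A(q, g) = -11*g (A(q, g) = g*(-11) = -11*g)
A(-189, 11) - 1*(-45599) = -11*11 - 1*(-45599) = -121 + 45599 = 45478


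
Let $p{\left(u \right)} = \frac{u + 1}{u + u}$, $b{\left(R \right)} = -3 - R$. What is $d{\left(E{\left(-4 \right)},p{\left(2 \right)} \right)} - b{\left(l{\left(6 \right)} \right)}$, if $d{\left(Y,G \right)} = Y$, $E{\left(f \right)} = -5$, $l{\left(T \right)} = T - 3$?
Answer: $1$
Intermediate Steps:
$l{\left(T \right)} = -3 + T$
$p{\left(u \right)} = \frac{1 + u}{2 u}$
$d{\left(E{\left(-4 \right)},p{\left(2 \right)} \right)} - b{\left(l{\left(6 \right)} \right)} = -5 - \left(-3 - \left(-3 + 6\right)\right) = -5 - \left(-3 - 3\right) = -5 - -6 = -5 + 6 = 1$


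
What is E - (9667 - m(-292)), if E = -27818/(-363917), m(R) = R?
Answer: -3624221585/363917 ≈ -9958.9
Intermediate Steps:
E = 27818/363917 (E = -27818*(-1)/363917 = -1*(-27818/363917) = 27818/363917 ≈ 0.076440)
E - (9667 - m(-292)) = 27818/363917 - (9667 - 1*(-292)) = 27818/363917 - (9667 + 292) = 27818/363917 - 1*9959 = 27818/363917 - 9959 = -3624221585/363917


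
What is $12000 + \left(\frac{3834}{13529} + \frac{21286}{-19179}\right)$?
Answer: $\frac{3113457845992}{259472691} \approx 11999.0$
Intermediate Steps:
$12000 + \left(\frac{3834}{13529} + \frac{21286}{-19179}\right) = 12000 + \left(3834 \cdot \frac{1}{13529} + 21286 \left(- \frac{1}{19179}\right)\right) = 12000 + \left(\frac{3834}{13529} - \frac{21286}{19179}\right) = 12000 - \frac{214446008}{259472691} = \frac{3113457845992}{259472691}$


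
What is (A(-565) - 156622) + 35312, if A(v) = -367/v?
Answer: -68539783/565 ≈ -1.2131e+5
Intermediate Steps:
(A(-565) - 156622) + 35312 = (-367/(-565) - 156622) + 35312 = (-367*(-1/565) - 156622) + 35312 = (367/565 - 156622) + 35312 = -88491063/565 + 35312 = -68539783/565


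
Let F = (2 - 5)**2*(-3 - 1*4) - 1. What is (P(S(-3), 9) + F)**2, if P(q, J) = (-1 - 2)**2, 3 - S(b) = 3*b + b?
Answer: 3025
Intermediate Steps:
S(b) = 3 - 4*b (S(b) = 3 - (3*b + b) = 3 - 4*b)
P(q, J) = 9 (P(q, J) = (-3)**2 = 9)
F = -64 (F = (-3)**2*(-3 - 4) - 1 = 9*(-7) - 1 = -63 - 1 = -64)
(P(S(-3), 9) + F)**2 = (9 - 64)**2 = (-55)**2 = 3025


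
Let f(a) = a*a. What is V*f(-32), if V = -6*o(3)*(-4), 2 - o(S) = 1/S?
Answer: 40960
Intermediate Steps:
o(S) = 2 - 1/S
f(a) = a**2
V = 40 (V = -6*(2 - 1/3)*(-4) = -6*5/3*(-4) = -10*(-4) = 40)
V*f(-32) = 40*(-32)**2 = 40*1024 = 40960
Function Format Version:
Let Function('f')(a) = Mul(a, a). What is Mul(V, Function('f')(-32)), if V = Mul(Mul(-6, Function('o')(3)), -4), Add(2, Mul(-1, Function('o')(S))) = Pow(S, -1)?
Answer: 40960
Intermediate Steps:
Function('o')(S) = Add(2, Mul(-1, Pow(S, -1)))
Function('f')(a) = Pow(a, 2)
V = 40 (V = Mul(Mul(-6, Add(2, Mul(-1, Pow(3, -1)))), -4) = Mul(Mul(-6, Add(2, Mul(-1, Rational(1, 3)))), -4) = Mul(Mul(-6, Add(2, Rational(-1, 3))), -4) = Mul(Mul(-6, Rational(5, 3)), -4) = Mul(-10, -4) = 40)
Mul(V, Function('f')(-32)) = Mul(40, Pow(-32, 2)) = Mul(40, 1024) = 40960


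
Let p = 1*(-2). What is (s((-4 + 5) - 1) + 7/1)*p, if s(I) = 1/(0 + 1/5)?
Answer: -24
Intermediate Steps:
s(I) = 5 (s(I) = 1/(0 + 1/5) = 1/(1/5) = 5)
p = -2
(s((-4 + 5) - 1) + 7/1)*p = (5 + 7/1)*(-2) = (5 + 7*1)*(-2) = (5 + 7)*(-2) = 12*(-2) = -24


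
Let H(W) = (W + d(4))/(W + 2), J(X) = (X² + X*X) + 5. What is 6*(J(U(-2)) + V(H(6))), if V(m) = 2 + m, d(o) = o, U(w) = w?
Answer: 195/2 ≈ 97.500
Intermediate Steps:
J(X) = 5 + 2*X² (J(X) = (X² + X²) + 5 = 2*X² + 5 = 5 + 2*X²)
H(W) = (4 + W)/(2 + W) (H(W) = (W + 4)/(W + 2) = (4 + W)/(2 + W))
6*(J(U(-2)) + V(H(6))) = 6*((5 + 2*(-2)²) + (2 + (4 + 6)/(2 + 6))) = 6*((5 + 2*4) + (2 + 10/8)) = 6*((5 + 8) + (2 + (⅛)*10)) = 6*(13 + (2 + 5/4)) = 6*(13 + 13/4) = 6*(65/4) = 195/2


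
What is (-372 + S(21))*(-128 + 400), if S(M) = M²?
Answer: 18768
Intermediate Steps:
(-372 + S(21))*(-128 + 400) = (-372 + 21²)*(-128 + 400) = (-372 + 441)*272 = 69*272 = 18768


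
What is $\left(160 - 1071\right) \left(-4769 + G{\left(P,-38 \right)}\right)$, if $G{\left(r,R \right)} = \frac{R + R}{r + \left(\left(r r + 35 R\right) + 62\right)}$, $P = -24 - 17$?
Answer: $\frac{404061296}{93} \approx 4.3447 \cdot 10^{6}$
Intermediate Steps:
$P = -41$ ($P = -24 - 17 = -41$)
$G{\left(r,R \right)} = \frac{2 R}{62 + r + r^{2} + 35 R}$ ($G{\left(r,R \right)} = \frac{2 R}{r + \left(\left(r^{2} + 35 R\right) + 62\right)} = \frac{2 R}{r + \left(62 + r^{2} + 35 R\right)} = \frac{2 R}{62 + r + r^{2} + 35 R}$)
$\left(160 - 1071\right) \left(-4769 + G{\left(P,-38 \right)}\right) = \left(160 - 1071\right) \left(-4769 + 2 \left(-38\right) \frac{1}{62 - 41 + \left(-41\right)^{2} + 35 \left(-38\right)}\right) = - 911 \left(-4769 + 2 \left(-38\right) \frac{1}{62 - 41 + 1681 - 1330}\right) = - 911 \left(-4769 + 2 \left(-38\right) \frac{1}{372}\right) = - 911 \left(-4769 - \frac{19}{93}\right) = \left(-911\right) \left(- \frac{443536}{93}\right) = \frac{404061296}{93}$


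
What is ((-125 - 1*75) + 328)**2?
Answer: 16384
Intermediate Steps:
((-125 - 1*75) + 328)**2 = ((-125 - 75) + 328)**2 = (-200 + 328)**2 = 128**2 = 16384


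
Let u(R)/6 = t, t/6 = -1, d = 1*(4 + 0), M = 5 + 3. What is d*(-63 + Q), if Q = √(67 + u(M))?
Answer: -252 + 4*√31 ≈ -229.73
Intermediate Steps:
M = 8
d = 4 (d = 1*4 = 4)
t = -6 (t = 6*(-1) = -6)
u(R) = -36 (u(R) = 6*(-6) = -36)
Q = √31 (Q = √(67 - 36) = √31 ≈ 5.5678)
d*(-63 + Q) = 4*(-63 + √31) = -252 + 4*√31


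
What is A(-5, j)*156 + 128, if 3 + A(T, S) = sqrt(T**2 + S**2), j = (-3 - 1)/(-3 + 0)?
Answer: -340 + 52*sqrt(241) ≈ 467.26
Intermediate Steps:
j = 4/3 (j = -4/(-3) = -4*(-1/3) = 4/3 ≈ 1.3333)
A(T, S) = -3 + sqrt(S**2 + T**2) (A(T, S) = -3 + sqrt(T**2 + S**2) = -3 + sqrt(S**2 + T**2))
A(-5, j)*156 + 128 = (-3 + sqrt((4/3)**2 + (-5)**2))*156 + 128 = (-3 + sqrt(16/9 + 25))*156 + 128 = (-3 + sqrt(241/9))*156 + 128 = (-3 + sqrt(241)/3)*156 + 128 = (-468 + 52*sqrt(241)) + 128 = -340 + 52*sqrt(241)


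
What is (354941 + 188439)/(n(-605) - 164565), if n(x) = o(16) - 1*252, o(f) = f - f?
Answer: -543380/164817 ≈ -3.2969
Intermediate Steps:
o(f) = 0
n(x) = -252 (n(x) = 0 - 1*252 = 0 - 252 = -252)
(354941 + 188439)/(n(-605) - 164565) = (354941 + 188439)/(-252 - 164565) = 543380/(-164817) = 543380*(-1/164817) = -543380/164817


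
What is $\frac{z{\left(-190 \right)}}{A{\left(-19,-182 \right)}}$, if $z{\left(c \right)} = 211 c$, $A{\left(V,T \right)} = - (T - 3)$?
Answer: $- \frac{8018}{37} \approx -216.7$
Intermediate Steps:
$A{\left(V,T \right)} = 3 - T$ ($A{\left(V,T \right)} = - (-3 + T) = 3 - T$)
$\frac{z{\left(-190 \right)}}{A{\left(-19,-182 \right)}} = \frac{211 \left(-190\right)}{3 - -182} = - \frac{40090}{3 + 182} = - \frac{40090}{185} = \left(-40090\right) \frac{1}{185} = - \frac{8018}{37}$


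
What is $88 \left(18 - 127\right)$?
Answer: $-9592$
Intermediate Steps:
$88 \left(18 - 127\right) = 88 \left(-109\right) = -9592$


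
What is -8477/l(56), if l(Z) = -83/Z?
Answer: 474712/83 ≈ 5719.4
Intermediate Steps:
-8477/l(56) = -8477/((-83/56)) = -8477/((-83*1/56)) = -8477/(-83/56) = -8477*(-56/83) = 474712/83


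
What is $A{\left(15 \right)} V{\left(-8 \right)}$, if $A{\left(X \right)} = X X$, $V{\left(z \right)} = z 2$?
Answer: $-3600$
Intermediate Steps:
$V{\left(z \right)} = 2 z$
$A{\left(X \right)} = X^{2}$
$A{\left(15 \right)} V{\left(-8 \right)} = 15^{2} \cdot 2 \left(-8\right) = 225 \left(-16\right) = -3600$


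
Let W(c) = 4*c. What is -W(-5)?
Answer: 20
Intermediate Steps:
-W(-5) = -4*(-5) = -1*(-20) = 20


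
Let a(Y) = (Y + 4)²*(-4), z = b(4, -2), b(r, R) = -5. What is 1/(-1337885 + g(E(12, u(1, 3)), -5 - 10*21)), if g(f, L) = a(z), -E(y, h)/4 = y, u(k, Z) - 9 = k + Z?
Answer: -1/1337889 ≈ -7.4745e-7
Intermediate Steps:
z = -5
u(k, Z) = 9 + Z + k (u(k, Z) = 9 + (k + Z) = 9 + (Z + k) = 9 + Z + k)
E(y, h) = -4*y
a(Y) = -4*(4 + Y)² (a(Y) = (4 + Y)²*(-4) = -4*(4 + Y)²)
g(f, L) = -4 (g(f, L) = -4*(4 - 5)² = -4*(-1)² = -4*1 = -4)
1/(-1337885 + g(E(12, u(1, 3)), -5 - 10*21)) = 1/(-1337885 - 4) = 1/(-1337889) = -1/1337889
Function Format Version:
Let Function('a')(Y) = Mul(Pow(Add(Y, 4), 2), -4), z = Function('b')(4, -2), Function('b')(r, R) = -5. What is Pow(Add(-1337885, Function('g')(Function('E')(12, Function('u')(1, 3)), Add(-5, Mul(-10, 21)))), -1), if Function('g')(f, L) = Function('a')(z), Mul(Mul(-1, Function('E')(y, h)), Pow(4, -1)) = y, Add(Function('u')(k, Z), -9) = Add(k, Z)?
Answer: Rational(-1, 1337889) ≈ -7.4745e-7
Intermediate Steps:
z = -5
Function('u')(k, Z) = Add(9, Z, k) (Function('u')(k, Z) = Add(9, Add(k, Z)) = Add(9, Add(Z, k)) = Add(9, Z, k))
Function('E')(y, h) = Mul(-4, y)
Function('a')(Y) = Mul(-4, Pow(Add(4, Y), 2)) (Function('a')(Y) = Mul(Pow(Add(4, Y), 2), -4) = Mul(-4, Pow(Add(4, Y), 2)))
Function('g')(f, L) = -4 (Function('g')(f, L) = Mul(-4, Pow(Add(4, -5), 2)) = Mul(-4, Pow(-1, 2)) = Mul(-4, 1) = -4)
Pow(Add(-1337885, Function('g')(Function('E')(12, Function('u')(1, 3)), Add(-5, Mul(-10, 21)))), -1) = Pow(Add(-1337885, -4), -1) = Pow(-1337889, -1) = Rational(-1, 1337889)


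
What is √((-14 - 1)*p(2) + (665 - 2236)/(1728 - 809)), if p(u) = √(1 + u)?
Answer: √(-1443749 - 12668415*√3)/919 ≈ 5.2622*I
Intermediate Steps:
√((-14 - 1)*p(2) + (665 - 2236)/(1728 - 809)) = √((-14 - 1)*√(1 + 2) + (665 - 2236)/(1728 - 809)) = √(-15*√3 - 1571/919) = √(-1571/919 - 15*√3)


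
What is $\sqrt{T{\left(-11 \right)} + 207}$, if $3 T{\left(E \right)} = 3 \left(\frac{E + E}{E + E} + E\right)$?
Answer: $\sqrt{197} \approx 14.036$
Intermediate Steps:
$T{\left(E \right)} = 1 + E$ ($T{\left(E \right)} = \frac{3 \left(\frac{E + E}{E + E} + E\right)}{3} = \frac{3 \left(\frac{2 E}{2 E} + E\right)}{3} = \frac{3 \left(2 E \frac{1}{2 E} + E\right)}{3} = \frac{3 \left(1 + E\right)}{3} = \frac{3 + 3 E}{3} = 1 + E$)
$\sqrt{T{\left(-11 \right)} + 207} = \sqrt{\left(1 - 11\right) + 207} = \sqrt{-10 + 207} = \sqrt{197}$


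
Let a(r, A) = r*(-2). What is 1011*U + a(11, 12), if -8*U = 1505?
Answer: -1521731/8 ≈ -1.9022e+5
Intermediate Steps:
a(r, A) = -2*r
U = -1505/8 (U = -1/8*1505 = -1505/8 ≈ -188.13)
1011*U + a(11, 12) = 1011*(-1505/8) - 2*11 = -1521555/8 - 22 = -1521731/8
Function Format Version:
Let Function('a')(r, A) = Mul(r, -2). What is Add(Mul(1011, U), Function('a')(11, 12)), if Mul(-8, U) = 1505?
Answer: Rational(-1521731, 8) ≈ -1.9022e+5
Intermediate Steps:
Function('a')(r, A) = Mul(-2, r)
U = Rational(-1505, 8) (U = Mul(Rational(-1, 8), 1505) = Rational(-1505, 8) ≈ -188.13)
Add(Mul(1011, U), Function('a')(11, 12)) = Add(Mul(1011, Rational(-1505, 8)), Mul(-2, 11)) = Add(Rational(-1521555, 8), -22) = Rational(-1521731, 8)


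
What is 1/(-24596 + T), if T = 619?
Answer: -1/23977 ≈ -4.1707e-5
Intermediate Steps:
1/(-24596 + T) = 1/(-24596 + 619) = 1/(-23977) = -1/23977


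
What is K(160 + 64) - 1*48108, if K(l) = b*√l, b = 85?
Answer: -48108 + 340*√14 ≈ -46836.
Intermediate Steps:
K(l) = 85*√l
K(160 + 64) - 1*48108 = 85*√(160 + 64) - 1*48108 = 85*√224 - 48108 = 85*(4*√14) - 48108 = 340*√14 - 48108 = -48108 + 340*√14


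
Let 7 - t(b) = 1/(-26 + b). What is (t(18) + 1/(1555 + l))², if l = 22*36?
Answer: 17898961369/352538176 ≈ 50.772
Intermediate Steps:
t(b) = 7 - 1/(-26 + b)
l = 792
(t(18) + 1/(1555 + l))² = ((-183 + 7*18)/(-26 + 18) + 1/(1555 + 792))² = ((-183 + 126)/(-8) + 1/2347)² = (-⅛*(-57) + 1/2347)² = (57/8 + 1/2347)² = (133787/18776)² = 17898961369/352538176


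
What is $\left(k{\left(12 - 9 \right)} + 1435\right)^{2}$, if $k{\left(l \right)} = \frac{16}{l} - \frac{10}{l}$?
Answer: $2064969$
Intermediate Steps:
$k{\left(l \right)} = \frac{6}{l}$
$\left(k{\left(12 - 9 \right)} + 1435\right)^{2} = \left(\frac{6}{12 - 9} + 1435\right)^{2} = \left(\frac{6}{3} + 1435\right)^{2} = \left(6 \cdot \frac{1}{3} + 1435\right)^{2} = \left(2 + 1435\right)^{2} = 1437^{2} = 2064969$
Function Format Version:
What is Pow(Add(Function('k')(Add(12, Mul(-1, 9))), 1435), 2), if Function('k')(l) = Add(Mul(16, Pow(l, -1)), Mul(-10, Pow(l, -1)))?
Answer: 2064969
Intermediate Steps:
Function('k')(l) = Mul(6, Pow(l, -1))
Pow(Add(Function('k')(Add(12, Mul(-1, 9))), 1435), 2) = Pow(Add(Mul(6, Pow(Add(12, Mul(-1, 9)), -1)), 1435), 2) = Pow(Add(Mul(6, Pow(Add(12, -9), -1)), 1435), 2) = Pow(Add(Mul(6, Pow(3, -1)), 1435), 2) = Pow(Add(Mul(6, Rational(1, 3)), 1435), 2) = Pow(Add(2, 1435), 2) = Pow(1437, 2) = 2064969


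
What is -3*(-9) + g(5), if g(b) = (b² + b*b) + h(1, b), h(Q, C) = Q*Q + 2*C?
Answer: 88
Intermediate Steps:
h(Q, C) = Q² + 2*C
g(b) = 1 + 2*b + 2*b² (g(b) = (b² + b*b) + (1² + 2*b) = (b² + b²) + (1 + 2*b) = 2*b² + (1 + 2*b) = 1 + 2*b + 2*b²)
-3*(-9) + g(5) = -3*(-9) + (1 + 2*5 + 2*5²) = 27 + (1 + 10 + 2*25) = 27 + (1 + 10 + 50) = 27 + 61 = 88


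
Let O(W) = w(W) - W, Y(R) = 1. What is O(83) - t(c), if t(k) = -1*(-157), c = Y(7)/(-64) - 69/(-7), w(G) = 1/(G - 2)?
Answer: -19439/81 ≈ -239.99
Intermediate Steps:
w(G) = 1/(-2 + G)
O(W) = 1/(-2 + W) - W
c = 4409/448 (c = 1/(-64) - 69/(-7) = 1*(-1/64) - 69*(-⅐) = -1/64 + 69/7 = 4409/448 ≈ 9.8415)
t(k) = 157
O(83) - t(c) = (1 - 1*83*(-2 + 83))/(-2 + 83) - 1*157 = (1 - 1*83*81)/81 - 157 = (1 - 6723)/81 - 157 = (1/81)*(-6722) - 157 = -6722/81 - 157 = -19439/81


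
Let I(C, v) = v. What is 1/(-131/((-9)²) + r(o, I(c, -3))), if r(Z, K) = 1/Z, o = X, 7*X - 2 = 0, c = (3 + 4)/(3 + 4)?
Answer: 162/305 ≈ 0.53115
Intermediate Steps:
c = 1 (c = 7/7 = 7*(⅐) = 1)
X = 2/7 (X = 2/7 + (⅐)*0 = 2/7 + 0 = 2/7 ≈ 0.28571)
o = 2/7 ≈ 0.28571
1/(-131/((-9)²) + r(o, I(c, -3))) = 1/(-131/((-9)²) + 1/(2/7)) = 1/(-131/81 + 7/2) = 1/(305/162) = 162/305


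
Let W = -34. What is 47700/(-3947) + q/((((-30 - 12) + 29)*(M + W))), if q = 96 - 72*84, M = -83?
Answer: -32014748/2001129 ≈ -15.998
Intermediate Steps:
q = -5952 (q = 96 - 6048 = -5952)
47700/(-3947) + q/((((-30 - 12) + 29)*(M + W))) = 47700/(-3947) - 5952*1/((-83 - 34)*((-30 - 12) + 29)) = 47700*(-1/3947) - 5952*(-1/(117*(-42 + 29))) = -47700/3947 - 5952/((-13*(-117))) = -47700/3947 - 5952/1521 = -47700/3947 - 5952*1/1521 = -47700/3947 - 1984/507 = -32014748/2001129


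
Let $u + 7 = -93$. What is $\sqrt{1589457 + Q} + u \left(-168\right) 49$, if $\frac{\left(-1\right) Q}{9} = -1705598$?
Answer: $823200 + 7 \sqrt{345711} \approx 8.2732 \cdot 10^{5}$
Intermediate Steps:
$u = -100$ ($u = -7 - 93 = -100$)
$Q = 15350382$ ($Q = \left(-9\right) \left(-1705598\right) = 15350382$)
$\sqrt{1589457 + Q} + u \left(-168\right) 49 = \sqrt{1589457 + 15350382} + \left(-100\right) \left(-168\right) 49 = \sqrt{16939839} + 16800 \cdot 49 = 7 \sqrt{345711} + 823200 = 823200 + 7 \sqrt{345711}$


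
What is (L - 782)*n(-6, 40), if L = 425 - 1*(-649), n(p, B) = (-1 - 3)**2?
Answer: 4672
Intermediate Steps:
n(p, B) = 16 (n(p, B) = (-4)**2 = 16)
L = 1074 (L = 425 + 649 = 1074)
(L - 782)*n(-6, 40) = (1074 - 782)*16 = 292*16 = 4672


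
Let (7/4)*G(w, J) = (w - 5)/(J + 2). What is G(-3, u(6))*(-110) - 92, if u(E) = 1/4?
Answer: 8284/63 ≈ 131.49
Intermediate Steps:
u(E) = 1/4 (u(E) = 1*(1/4) = 1/4)
G(w, J) = 4*(-5 + w)/(7*(2 + J)) (G(w, J) = 4*((w - 5)/(J + 2))/7 = 4*((-5 + w)/(2 + J))/7 = 4*(-5 + w)/(7*(2 + J)))
G(-3, u(6))*(-110) - 92 = (4*(-5 - 3)/(7*(2 + 1/4)))*(-110) - 92 = ((4/7)*(-8)/(9/4))*(-110) - 92 = ((4/7)*(4/9)*(-8))*(-110) - 92 = -128/63*(-110) - 92 = 14080/63 - 92 = 8284/63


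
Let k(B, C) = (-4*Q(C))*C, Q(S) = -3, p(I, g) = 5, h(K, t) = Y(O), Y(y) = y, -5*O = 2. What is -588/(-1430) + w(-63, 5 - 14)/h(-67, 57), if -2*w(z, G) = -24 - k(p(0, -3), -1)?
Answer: -10431/715 ≈ -14.589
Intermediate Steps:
O = -2/5 (O = -1/5*2 = -2/5 ≈ -0.40000)
h(K, t) = -2/5
k(B, C) = 12*C (k(B, C) = (-4*(-3))*C = 12*C)
w(z, G) = 6 (w(z, G) = -(-24 - 12*(-1))/2 = -(-24 - 1*(-12))/2 = -(-24 + 12)/2 = -1/2*(-12) = 6)
-588/(-1430) + w(-63, 5 - 14)/h(-67, 57) = -588/(-1430) + 6/(-2/5) = -588*(-1/1430) + 6*(-5/2) = 294/715 - 15 = -10431/715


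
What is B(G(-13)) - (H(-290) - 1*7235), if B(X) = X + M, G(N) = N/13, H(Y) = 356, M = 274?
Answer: 7152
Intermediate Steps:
G(N) = N/13 (G(N) = N*(1/13) = N/13)
B(X) = 274 + X (B(X) = X + 274 = 274 + X)
B(G(-13)) - (H(-290) - 1*7235) = (274 + (1/13)*(-13)) - (356 - 1*7235) = (274 - 1) - (356 - 7235) = 273 - 1*(-6879) = 273 + 6879 = 7152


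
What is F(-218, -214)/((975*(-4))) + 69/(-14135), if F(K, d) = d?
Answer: 275579/5512650 ≈ 0.049990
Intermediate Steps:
F(-218, -214)/((975*(-4))) + 69/(-14135) = -214/(975*(-4)) + 69/(-14135) = -214/(-3900) + 69*(-1/14135) = -214*(-1/3900) - 69/14135 = 107/1950 - 69/14135 = 275579/5512650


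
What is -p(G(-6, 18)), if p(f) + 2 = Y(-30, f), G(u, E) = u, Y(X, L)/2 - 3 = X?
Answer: 56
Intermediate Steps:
Y(X, L) = 6 + 2*X
p(f) = -56 (p(f) = -2 + (6 + 2*(-30)) = -2 + (6 - 60) = -2 - 54 = -56)
-p(G(-6, 18)) = -1*(-56) = 56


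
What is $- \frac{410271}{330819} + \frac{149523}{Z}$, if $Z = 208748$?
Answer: $- \frac{524321759}{1000837748} \approx -0.52388$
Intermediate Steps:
$- \frac{410271}{330819} + \frac{149523}{Z} = - \frac{410271}{330819} + \frac{149523}{208748} = \left(-410271\right) \frac{1}{330819} + 149523 \cdot \frac{1}{208748} = - \frac{136757}{110273} + \frac{6501}{9076} = - \frac{524321759}{1000837748}$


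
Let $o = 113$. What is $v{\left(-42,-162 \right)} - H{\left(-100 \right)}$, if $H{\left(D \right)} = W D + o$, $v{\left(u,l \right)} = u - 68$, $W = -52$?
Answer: $-5423$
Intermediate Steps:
$v{\left(u,l \right)} = -68 + u$
$H{\left(D \right)} = 113 - 52 D$ ($H{\left(D \right)} = - 52 D + 113 = 113 - 52 D$)
$v{\left(-42,-162 \right)} - H{\left(-100 \right)} = \left(-68 - 42\right) - \left(113 - -5200\right) = -110 - \left(113 + 5200\right) = -110 - 5313 = -5423$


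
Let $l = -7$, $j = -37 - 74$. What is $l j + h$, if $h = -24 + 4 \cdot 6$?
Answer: $777$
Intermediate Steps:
$j = -111$ ($j = -37 - 74 = -111$)
$h = 0$ ($h = -24 + 24 = 0$)
$l j + h = \left(-7\right) \left(-111\right) + 0 = 777 + 0 = 777$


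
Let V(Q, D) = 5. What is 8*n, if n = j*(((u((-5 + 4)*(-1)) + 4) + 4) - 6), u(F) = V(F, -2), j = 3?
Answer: 168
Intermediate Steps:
u(F) = 5
n = 21 (n = 3*(((5 + 4) + 4) - 6) = 3*((9 + 4) - 6) = 3*(13 - 6) = 3*7 = 21)
8*n = 8*21 = 168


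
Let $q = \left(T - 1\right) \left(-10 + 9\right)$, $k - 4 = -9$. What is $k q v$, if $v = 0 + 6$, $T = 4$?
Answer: $90$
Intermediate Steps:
$k = -5$ ($k = 4 - 9 = -5$)
$v = 6$
$q = -3$ ($q = \left(4 - 1\right) \left(-10 + 9\right) = 3 \left(-1\right) = -3$)
$k q v = \left(-5\right) \left(-3\right) 6 = 15 \cdot 6 = 90$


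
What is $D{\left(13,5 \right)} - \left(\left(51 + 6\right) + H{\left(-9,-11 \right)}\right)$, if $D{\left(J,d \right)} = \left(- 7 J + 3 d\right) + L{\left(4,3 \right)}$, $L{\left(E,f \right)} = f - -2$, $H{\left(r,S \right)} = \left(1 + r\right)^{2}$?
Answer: $-192$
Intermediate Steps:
$L{\left(E,f \right)} = 2 + f$ ($L{\left(E,f \right)} = f + 2 = 2 + f$)
$D{\left(J,d \right)} = 5 - 7 J + 3 d$ ($D{\left(J,d \right)} = \left(- 7 J + 3 d\right) + \left(2 + 3\right) = \left(- 7 J + 3 d\right) + 5 = 5 - 7 J + 3 d$)
$D{\left(13,5 \right)} - \left(\left(51 + 6\right) + H{\left(-9,-11 \right)}\right) = \left(5 - 91 + 3 \cdot 5\right) - \left(\left(51 + 6\right) + \left(1 - 9\right)^{2}\right) = \left(5 - 91 + 15\right) - \left(57 + \left(-8\right)^{2}\right) = -71 - \left(57 + 64\right) = -71 - 121 = -192$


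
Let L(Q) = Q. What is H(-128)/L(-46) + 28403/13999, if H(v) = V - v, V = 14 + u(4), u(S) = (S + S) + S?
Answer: -424654/321977 ≈ -1.3189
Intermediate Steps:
u(S) = 3*S (u(S) = 2*S + S = 3*S)
V = 26 (V = 14 + 3*4 = 14 + 12 = 26)
H(v) = 26 - v
H(-128)/L(-46) + 28403/13999 = (26 - 1*(-128))/(-46) + 28403/13999 = (26 + 128)*(-1/46) + 28403*(1/13999) = 154*(-1/46) + 28403/13999 = -77/23 + 28403/13999 = -424654/321977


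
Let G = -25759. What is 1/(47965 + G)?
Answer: 1/22206 ≈ 4.5033e-5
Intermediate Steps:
1/(47965 + G) = 1/(47965 - 25759) = 1/22206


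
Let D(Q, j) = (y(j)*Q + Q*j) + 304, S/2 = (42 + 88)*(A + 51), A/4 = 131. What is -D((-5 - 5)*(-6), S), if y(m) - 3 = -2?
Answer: -8970364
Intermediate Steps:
A = 524 (A = 4*131 = 524)
y(m) = 1 (y(m) = 3 - 2 = 1)
S = 149500 (S = 2*((42 + 88)*(524 + 51)) = 2*(130*575) = 2*74750 = 149500)
D(Q, j) = 304 + Q + Q*j (D(Q, j) = (1*Q + Q*j) + 304 = (Q + Q*j) + 304 = 304 + Q + Q*j)
-D((-5 - 5)*(-6), S) = -(304 + (-5 - 5)*(-6) + ((-5 - 5)*(-6))*149500) = -(304 - 10*(-6) - 10*(-6)*149500) = -(304 + 60 + 60*149500) = -(304 + 60 + 8970000) = -1*8970364 = -8970364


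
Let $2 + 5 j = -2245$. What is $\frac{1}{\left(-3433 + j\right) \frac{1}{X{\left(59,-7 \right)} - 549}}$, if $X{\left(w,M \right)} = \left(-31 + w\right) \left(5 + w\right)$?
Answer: $- \frac{6215}{19412} \approx -0.32016$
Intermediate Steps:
$j = - \frac{2247}{5}$ ($j = - \frac{2}{5} + \frac{1}{5} \left(-2245\right) = - \frac{2}{5} - 449 = - \frac{2247}{5} \approx -449.4$)
$\frac{1}{\left(-3433 + j\right) \frac{1}{X{\left(59,-7 \right)} - 549}} = \frac{1}{\left(-3433 - \frac{2247}{5}\right) \frac{1}{\left(-155 + 59^{2} - 1534\right) - 549}} = \frac{1}{\left(- \frac{19412}{5}\right) \frac{1}{\left(-155 + 3481 - 1534\right) - 549}} = \frac{1}{\left(- \frac{19412}{5}\right) \frac{1}{1792 - 549}} = \frac{1}{\left(- \frac{19412}{5}\right) \frac{1}{1243}} = \frac{1}{- \frac{19412}{6215}} = - \frac{6215}{19412}$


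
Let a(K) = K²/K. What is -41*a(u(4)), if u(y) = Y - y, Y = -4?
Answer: 328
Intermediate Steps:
u(y) = -4 - y
a(K) = K
-41*a(u(4)) = -41*(-4 - 1*4) = -41*(-4 - 4) = -41*(-8) = 328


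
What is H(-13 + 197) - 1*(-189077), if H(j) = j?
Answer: 189261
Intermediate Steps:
H(-13 + 197) - 1*(-189077) = (-13 + 197) - 1*(-189077) = 184 + 189077 = 189261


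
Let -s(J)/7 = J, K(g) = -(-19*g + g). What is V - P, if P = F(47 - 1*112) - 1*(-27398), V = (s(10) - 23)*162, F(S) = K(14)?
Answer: -42716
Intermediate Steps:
K(g) = 18*g (K(g) = -(-18)*g = 18*g)
F(S) = 252 (F(S) = 18*14 = 252)
s(J) = -7*J
V = -15066 (V = (-7*10 - 23)*162 = (-70 - 23)*162 = -93*162 = -15066)
P = 27650 (P = 252 - 1*(-27398) = 252 + 27398 = 27650)
V - P = -15066 - 1*27650 = -15066 - 27650 = -42716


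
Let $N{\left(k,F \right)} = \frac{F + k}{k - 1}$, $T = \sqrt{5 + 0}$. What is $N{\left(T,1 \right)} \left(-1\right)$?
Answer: $- \frac{3}{2} - \frac{\sqrt{5}}{2} \approx -2.618$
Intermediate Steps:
$T = \sqrt{5} \approx 2.2361$
$N{\left(k,F \right)} = \frac{F + k}{-1 + k}$
$N{\left(T,1 \right)} \left(-1\right) = \frac{1 + \sqrt{5}}{-1 + \sqrt{5}} \left(-1\right) = - \frac{1 + \sqrt{5}}{-1 + \sqrt{5}}$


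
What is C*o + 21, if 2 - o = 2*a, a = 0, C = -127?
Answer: -233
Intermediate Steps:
o = 2 (o = 2 - 2*0 = 2 - 1*0 = 2 + 0 = 2)
C*o + 21 = -127*2 + 21 = -254 + 21 = -233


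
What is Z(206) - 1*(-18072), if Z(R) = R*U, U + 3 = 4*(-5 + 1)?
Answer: 14158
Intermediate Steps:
U = -19 (U = -3 + 4*(-5 + 1) = -3 + 4*(-4) = -3 - 16 = -19)
Z(R) = -19*R (Z(R) = R*(-19) = -19*R)
Z(206) - 1*(-18072) = -19*206 - 1*(-18072) = -3914 + 18072 = 14158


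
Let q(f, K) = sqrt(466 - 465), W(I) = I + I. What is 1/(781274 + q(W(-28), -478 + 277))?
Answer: 1/781275 ≈ 1.2800e-6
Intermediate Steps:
W(I) = 2*I
q(f, K) = 1 (q(f, K) = sqrt(1) = 1)
1/(781274 + q(W(-28), -478 + 277)) = 1/(781274 + 1) = 1/781275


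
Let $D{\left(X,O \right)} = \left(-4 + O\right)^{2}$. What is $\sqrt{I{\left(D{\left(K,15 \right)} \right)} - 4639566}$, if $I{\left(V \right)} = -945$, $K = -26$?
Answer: $i \sqrt{4640511} \approx 2154.2 i$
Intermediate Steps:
$\sqrt{I{\left(D{\left(K,15 \right)} \right)} - 4639566} = \sqrt{-945 - 4639566} = \sqrt{-4640511} = i \sqrt{4640511}$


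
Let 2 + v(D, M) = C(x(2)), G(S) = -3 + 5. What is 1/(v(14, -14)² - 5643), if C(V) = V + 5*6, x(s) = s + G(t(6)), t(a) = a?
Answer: -1/4619 ≈ -0.00021650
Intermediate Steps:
G(S) = 2
x(s) = 2 + s (x(s) = s + 2 = 2 + s)
C(V) = 30 + V (C(V) = V + 30 = 30 + V)
v(D, M) = 32 (v(D, M) = -2 + (30 + (2 + 2)) = -2 + (30 + 4) = -2 + 34 = 32)
1/(v(14, -14)² - 5643) = 1/(32² - 5643) = 1/(1024 - 5643) = 1/(-4619) = -1/4619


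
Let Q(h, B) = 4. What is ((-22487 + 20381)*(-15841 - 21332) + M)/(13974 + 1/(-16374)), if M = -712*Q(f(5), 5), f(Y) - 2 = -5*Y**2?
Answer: 256362773052/45762055 ≈ 5602.1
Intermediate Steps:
f(Y) = 2 - 5*Y**2
M = -2848 (M = -712*4 = -2848)
((-22487 + 20381)*(-15841 - 21332) + M)/(13974 + 1/(-16374)) = ((-22487 + 20381)*(-15841 - 21332) - 2848)/(13974 + 1/(-16374)) = (-2106*(-37173) - 2848)/(13974 - 1/16374) = (78286338 - 2848)/(228810275/16374) = 78283490*(16374/228810275) = 256362773052/45762055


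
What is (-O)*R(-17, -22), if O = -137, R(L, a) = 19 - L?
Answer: 4932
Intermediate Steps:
(-O)*R(-17, -22) = (-1*(-137))*(19 - 1*(-17)) = 137*(19 + 17) = 137*36 = 4932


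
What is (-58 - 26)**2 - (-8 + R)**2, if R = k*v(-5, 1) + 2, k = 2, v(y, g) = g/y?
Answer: 175376/25 ≈ 7015.0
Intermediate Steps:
R = 8/5 (R = 2*(1/(-5)) + 2 = 2*(1*(-1/5)) + 2 = 2*(-1/5) + 2 = -2/5 + 2 = 8/5 ≈ 1.6000)
(-58 - 26)**2 - (-8 + R)**2 = (-58 - 26)**2 - (-8 + 8/5)**2 = (-84)**2 - (-32/5)**2 = 7056 - 1*1024/25 = 7056 - 1024/25 = 175376/25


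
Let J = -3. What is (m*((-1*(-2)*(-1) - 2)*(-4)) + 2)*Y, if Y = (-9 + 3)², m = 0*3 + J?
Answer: -1656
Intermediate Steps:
m = -3 (m = 0*3 - 3 = 0 - 3 = -3)
Y = 36 (Y = (-6)² = 36)
(m*((-1*(-2)*(-1) - 2)*(-4)) + 2)*Y = (-3*(-1*(-2)*(-1) - 2)*(-4) + 2)*36 = (-3*(2*(-1) - 2)*(-4) + 2)*36 = (-3*(-2 - 2)*(-4) + 2)*36 = (-(-12)*(-4) + 2)*36 = (-3*16 + 2)*36 = (-48 + 2)*36 = -46*36 = -1656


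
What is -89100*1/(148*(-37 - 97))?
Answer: 22275/4958 ≈ 4.4927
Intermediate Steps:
-89100*1/(148*(-37 - 97)) = -89100/((-134*148)) = -89100/(-19832) = -89100*(-1/19832) = 22275/4958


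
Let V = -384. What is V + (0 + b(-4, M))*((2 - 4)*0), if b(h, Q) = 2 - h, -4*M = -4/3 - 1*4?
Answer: -384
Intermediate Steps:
M = 4/3 (M = -(-4/3 - 1*4)/4 = -(-4*⅓ - 4)/4 = -(-4/3 - 4)/4 = -¼*(-16/3) = 4/3 ≈ 1.3333)
V + (0 + b(-4, M))*((2 - 4)*0) = -384 + (0 + (2 - 1*(-4)))*((2 - 4)*0) = -384 + (0 + (2 + 4))*(-2*0) = -384 + (0 + 6)*0 = -384 + 6*0 = -384 + 0 = -384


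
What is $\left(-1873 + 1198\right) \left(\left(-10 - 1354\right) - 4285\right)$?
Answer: $3813075$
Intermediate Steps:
$\left(-1873 + 1198\right) \left(\left(-10 - 1354\right) - 4285\right) = - 675 \left(-1364 - 4285\right) = \left(-675\right) \left(-5649\right) = 3813075$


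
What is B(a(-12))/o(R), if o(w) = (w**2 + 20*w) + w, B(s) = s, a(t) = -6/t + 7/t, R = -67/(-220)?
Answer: -12100/942087 ≈ -0.012844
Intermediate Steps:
R = 67/220 (R = -67*(-1/220) = 67/220 ≈ 0.30455)
a(t) = 1/t
o(w) = w**2 + 21*w
B(a(-12))/o(R) = 1/((-12)*((67*(21 + 67/220)/220))) = -1/(12*((67/220)*(4687/220))) = -1/(12*314029/48400) = -1/12*48400/314029 = -12100/942087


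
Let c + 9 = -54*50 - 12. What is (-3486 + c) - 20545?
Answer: -26752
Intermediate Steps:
c = -2721 (c = -9 + (-54*50 - 12) = -9 + (-2700 - 12) = -9 - 2712 = -2721)
(-3486 + c) - 20545 = (-3486 - 2721) - 20545 = -6207 - 20545 = -26752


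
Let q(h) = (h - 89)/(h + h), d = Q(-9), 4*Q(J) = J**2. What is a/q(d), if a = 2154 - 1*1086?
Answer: -173016/275 ≈ -629.15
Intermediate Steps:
a = 1068 (a = 2154 - 1086 = 1068)
Q(J) = J**2/4
d = 81/4 (d = (1/4)*(-9)**2 = (1/4)*81 = 81/4 ≈ 20.250)
q(h) = (-89 + h)/(2*h) (q(h) = (-89 + h)/((2*h)) = (-89 + h)*(1/(2*h)) = (-89 + h)/(2*h))
a/q(d) = 1068/(((-89 + 81/4)/(2*(81/4)))) = 1068/(((1/2)*(4/81)*(-275/4))) = 1068/(-275/162) = 1068*(-162/275) = -173016/275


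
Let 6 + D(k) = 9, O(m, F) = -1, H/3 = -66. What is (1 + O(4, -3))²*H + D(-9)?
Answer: 3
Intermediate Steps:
H = -198 (H = 3*(-66) = -198)
D(k) = 3 (D(k) = -6 + 9 = 3)
(1 + O(4, -3))²*H + D(-9) = (1 - 1)²*(-198) + 3 = 0²*(-198) + 3 = 0*(-198) + 3 = 0 + 3 = 3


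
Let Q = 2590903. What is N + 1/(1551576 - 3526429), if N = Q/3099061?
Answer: 730949923314/874312844719 ≈ 0.83603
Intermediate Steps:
N = 370129/442723 (N = 2590903/3099061 = 2590903*(1/3099061) = 370129/442723 ≈ 0.83603)
N + 1/(1551576 - 3526429) = 370129/442723 + 1/(1551576 - 3526429) = 370129/442723 + 1/(-1974853) = 370129/442723 - 1/1974853 = 730949923314/874312844719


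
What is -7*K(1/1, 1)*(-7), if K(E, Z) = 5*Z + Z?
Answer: 294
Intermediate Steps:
K(E, Z) = 6*Z
-7*K(1/1, 1)*(-7) = -42*(-7) = 294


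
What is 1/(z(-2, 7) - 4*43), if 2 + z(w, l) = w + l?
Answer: -1/169 ≈ -0.0059172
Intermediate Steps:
z(w, l) = -2 + l + w (z(w, l) = -2 + (w + l) = -2 + (l + w) = -2 + l + w)
1/(z(-2, 7) - 4*43) = 1/((-2 + 7 - 2) - 4*43) = 1/(3 - 172) = 1/(-169) = -1/169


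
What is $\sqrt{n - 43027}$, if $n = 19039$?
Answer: $2 i \sqrt{5997} \approx 154.88 i$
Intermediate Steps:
$\sqrt{n - 43027} = \sqrt{19039 - 43027} = \sqrt{-23988} = 2 i \sqrt{5997}$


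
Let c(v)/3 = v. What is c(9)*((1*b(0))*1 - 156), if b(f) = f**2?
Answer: -4212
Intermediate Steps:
c(v) = 3*v
c(9)*((1*b(0))*1 - 156) = (3*9)*((1*0**2)*1 - 156) = 27*((1*0)*1 - 156) = 27*(0*1 - 156) = 27*(0 - 156) = 27*(-156) = -4212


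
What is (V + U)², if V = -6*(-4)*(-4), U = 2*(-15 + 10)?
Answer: 11236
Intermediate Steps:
U = -10 (U = 2*(-5) = -10)
V = -96 (V = 24*(-4) = -96)
(V + U)² = (-96 - 10)² = (-106)² = 11236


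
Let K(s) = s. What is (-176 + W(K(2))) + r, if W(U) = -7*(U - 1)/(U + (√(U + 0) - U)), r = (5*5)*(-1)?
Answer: -201 - 7*√2/2 ≈ -205.95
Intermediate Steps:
r = -25 (r = 25*(-1) = -25)
W(U) = -7*(-1 + U)/√U (W(U) = -7*(-1 + U)/(U + (√U - U)) = -7*(-1 + U)/(√U) = -7*(-1 + U)/√U)
(-176 + W(K(2))) + r = (-176 + 7*(1 - 1*2)/√2) - 25 = (-176 + 7*(√2/2)*(1 - 2)) - 25 = (-176 + 7*(√2/2)*(-1)) - 25 = (-176 - 7*√2/2) - 25 = -201 - 7*√2/2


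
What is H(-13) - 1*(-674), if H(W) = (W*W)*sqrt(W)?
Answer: 674 + 169*I*sqrt(13) ≈ 674.0 + 609.34*I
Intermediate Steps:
H(W) = W**(5/2) (H(W) = W**2*sqrt(W) = W**(5/2))
H(-13) - 1*(-674) = (-13)**(5/2) - 1*(-674) = 169*I*sqrt(13) + 674 = 674 + 169*I*sqrt(13)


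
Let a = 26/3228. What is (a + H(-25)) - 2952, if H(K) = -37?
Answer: -4824233/1614 ≈ -2989.0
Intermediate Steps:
a = 13/1614 (a = 26*(1/3228) = 13/1614 ≈ 0.0080545)
(a + H(-25)) - 2952 = (13/1614 - 37) - 2952 = -59705/1614 - 2952 = -4824233/1614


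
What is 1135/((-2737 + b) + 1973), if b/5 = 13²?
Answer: 1135/81 ≈ 14.012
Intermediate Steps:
b = 845 (b = 5*13² = 5*169 = 845)
1135/((-2737 + b) + 1973) = 1135/((-2737 + 845) + 1973) = 1135/(-1892 + 1973) = 1135/81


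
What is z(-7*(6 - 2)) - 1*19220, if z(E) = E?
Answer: -19248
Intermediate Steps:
z(-7*(6 - 2)) - 1*19220 = -7*(6 - 2) - 1*19220 = -7*4 - 19220 = -28 - 19220 = -19248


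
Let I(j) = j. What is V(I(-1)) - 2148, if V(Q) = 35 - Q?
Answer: -2112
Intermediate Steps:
V(I(-1)) - 2148 = (35 - 1*(-1)) - 2148 = (35 + 1) - 2148 = 36 - 2148 = -2112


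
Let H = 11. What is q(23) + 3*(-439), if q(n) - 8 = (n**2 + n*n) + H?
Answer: -240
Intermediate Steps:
q(n) = 19 + 2*n**2 (q(n) = 8 + ((n**2 + n*n) + 11) = 8 + ((n**2 + n**2) + 11) = 8 + (2*n**2 + 11) = 8 + (11 + 2*n**2) = 19 + 2*n**2)
q(23) + 3*(-439) = (19 + 2*23**2) + 3*(-439) = (19 + 2*529) - 1317 = (19 + 1058) - 1317 = 1077 - 1317 = -240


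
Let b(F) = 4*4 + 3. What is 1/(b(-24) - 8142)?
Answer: -1/8123 ≈ -0.00012311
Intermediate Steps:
b(F) = 19 (b(F) = 16 + 3 = 19)
1/(b(-24) - 8142) = 1/(19 - 8142) = 1/(-8123) = -1/8123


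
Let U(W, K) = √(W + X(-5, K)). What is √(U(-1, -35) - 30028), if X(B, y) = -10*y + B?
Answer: √(-30028 + 2*√86) ≈ 173.23*I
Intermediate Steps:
X(B, y) = B - 10*y
U(W, K) = √(-5 + W - 10*K) (U(W, K) = √(W + (-5 - 10*K)) = √(-5 + W - 10*K))
√(U(-1, -35) - 30028) = √(√(-5 - 1 - 10*(-35)) - 30028) = √(√(-5 - 1 + 350) - 30028) = √(√344 - 30028) = √(2*√86 - 30028) = √(-30028 + 2*√86)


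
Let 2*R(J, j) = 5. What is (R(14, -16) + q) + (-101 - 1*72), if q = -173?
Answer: -687/2 ≈ -343.50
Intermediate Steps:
R(J, j) = 5/2 (R(J, j) = (½)*5 = 5/2)
(R(14, -16) + q) + (-101 - 1*72) = (5/2 - 173) + (-101 - 1*72) = -341/2 + (-101 - 72) = -341/2 - 173 = -687/2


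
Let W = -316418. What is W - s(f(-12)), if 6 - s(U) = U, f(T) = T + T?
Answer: -316448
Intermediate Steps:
f(T) = 2*T
s(U) = 6 - U
W - s(f(-12)) = -316418 - (6 - 2*(-12)) = -316418 - (6 - 1*(-24)) = -316418 - (6 + 24) = -316418 - 1*30 = -316418 - 30 = -316448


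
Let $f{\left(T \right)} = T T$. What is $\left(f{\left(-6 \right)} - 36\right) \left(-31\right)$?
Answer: $0$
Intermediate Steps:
$f{\left(T \right)} = T^{2}$
$\left(f{\left(-6 \right)} - 36\right) \left(-31\right) = \left(\left(-6\right)^{2} - 36\right) \left(-31\right) = \left(36 - 36\right) \left(-31\right) = 0 \left(-31\right) = 0$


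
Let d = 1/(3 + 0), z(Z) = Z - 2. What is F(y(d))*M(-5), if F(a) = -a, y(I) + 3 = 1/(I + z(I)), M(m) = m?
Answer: -75/4 ≈ -18.750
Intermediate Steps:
z(Z) = -2 + Z
d = 1/3 ≈ 0.33333
y(I) = -3 + 1/(-2 + 2*I) (y(I) = -3 + 1/(I + (-2 + I)) = -3 + 1/(-2 + 2*I))
F(y(d))*M(-5) = -(7 - 6*1/3)/(2*(-1 + 1/3))*(-5) = -(7 - 2)/(2*(-2/3))*(-5) = -(-3)*5/(2*2)*(-5) = -1*(-15/4)*(-5) = (15/4)*(-5) = -75/4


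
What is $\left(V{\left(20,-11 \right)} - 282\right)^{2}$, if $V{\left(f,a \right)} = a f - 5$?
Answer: $257049$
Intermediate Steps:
$V{\left(f,a \right)} = -5 + a f$
$\left(V{\left(20,-11 \right)} - 282\right)^{2} = \left(\left(-5 - 220\right) - 282\right)^{2} = \left(-225 - 282\right)^{2} = \left(-507\right)^{2} = 257049$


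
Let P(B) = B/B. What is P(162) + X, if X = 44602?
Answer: 44603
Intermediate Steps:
P(B) = 1
P(162) + X = 1 + 44602 = 44603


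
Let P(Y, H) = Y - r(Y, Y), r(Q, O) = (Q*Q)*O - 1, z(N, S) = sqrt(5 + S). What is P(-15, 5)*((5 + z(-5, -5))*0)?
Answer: 0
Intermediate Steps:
r(Q, O) = -1 + O*Q**2 (r(Q, O) = Q**2*O - 1 = O*Q**2 - 1 = -1 + O*Q**2)
P(Y, H) = 1 + Y - Y**3 (P(Y, H) = Y - (-1 + Y*Y**2) = Y - (-1 + Y**3) = Y + (1 - Y**3) = 1 + Y - Y**3)
P(-15, 5)*((5 + z(-5, -5))*0) = (1 - 15 - 1*(-15)**3)*((5 + sqrt(5 - 5))*0) = (1 - 15 - 1*(-3375))*((5 + sqrt(0))*0) = (1 - 15 + 3375)*((5 + 0)*0) = 3361*(5*0) = 3361*0 = 0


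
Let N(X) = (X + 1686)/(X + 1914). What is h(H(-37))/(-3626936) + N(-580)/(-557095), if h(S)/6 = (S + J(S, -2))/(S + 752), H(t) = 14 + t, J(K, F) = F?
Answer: -33486065321/23392316139273180 ≈ -1.4315e-6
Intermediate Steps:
N(X) = (1686 + X)/(1914 + X)
h(S) = 6*(-2 + S)/(752 + S) (h(S) = 6*((S - 2)/(S + 752)) = 6*((-2 + S)/(752 + S)) = 6*(-2 + S)/(752 + S))
h(H(-37))/(-3626936) + N(-580)/(-557095) = (6*(-2 + (14 - 37))/(752 + (14 - 37)))/(-3626936) + ((1686 - 580)/(1914 - 580))/(-557095) = (6*(-2 - 23)/(752 - 23))*(-1/3626936) + (1106/1334)*(-1/557095) = (6*(-25)/729)*(-1/3626936) + ((1/1334)*1106)*(-1/557095) = (6*(1/729)*(-25))*(-1/3626936) + (553/667)*(-1/557095) = -50/243*(-1/3626936) - 79/53083195 = 25/440672724 - 79/53083195 = -33486065321/23392316139273180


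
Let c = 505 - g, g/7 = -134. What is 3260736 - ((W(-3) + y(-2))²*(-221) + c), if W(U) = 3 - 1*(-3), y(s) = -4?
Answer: 3260177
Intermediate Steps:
g = -938 (g = 7*(-134) = -938)
W(U) = 6 (W(U) = 3 + 3 = 6)
c = 1443 (c = 505 - 1*(-938) = 505 + 938 = 1443)
3260736 - ((W(-3) + y(-2))²*(-221) + c) = 3260736 - ((6 - 4)²*(-221) + 1443) = 3260736 - (2²*(-221) + 1443) = 3260736 - (4*(-221) + 1443) = 3260736 - (-884 + 1443) = 3260736 - 1*559 = 3260736 - 559 = 3260177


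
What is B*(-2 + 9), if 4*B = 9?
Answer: 63/4 ≈ 15.750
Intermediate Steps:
B = 9/4 (B = (¼)*9 = 9/4 ≈ 2.2500)
B*(-2 + 9) = 9*(-2 + 9)/4 = (9/4)*7 = 63/4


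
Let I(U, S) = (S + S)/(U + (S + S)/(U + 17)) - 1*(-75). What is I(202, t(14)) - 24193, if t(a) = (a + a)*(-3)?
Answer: -177152842/7345 ≈ -24119.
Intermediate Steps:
t(a) = -6*a (t(a) = (2*a)*(-3) = -6*a)
I(U, S) = 75 + 2*S/(U + 2*S/(17 + U)) (I(U, S) = (2*S)/(U + (2*S)/(17 + U)) + 75 = (2*S)/(U + 2*S/(17 + U)) + 75 = 2*S/(U + 2*S/(17 + U)) + 75 = 75 + 2*S/(U + 2*S/(17 + U)))
I(202, t(14)) - 24193 = (75*202**2 + 184*(-6*14) + 1275*202 + 2*(-6*14)*202)/(202**2 + 2*(-6*14) + 17*202) - 24193 = (75*40804 + 184*(-84) + 257550 + 2*(-84)*202)/(40804 + 2*(-84) + 3434) - 24193 = (3060300 - 15456 + 257550 - 33936)/(40804 - 168 + 3434) - 24193 = 3268458/44070 - 24193 = (1/44070)*3268458 - 24193 = 544743/7345 - 24193 = -177152842/7345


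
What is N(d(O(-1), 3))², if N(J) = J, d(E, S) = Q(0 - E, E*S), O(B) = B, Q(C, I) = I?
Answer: 9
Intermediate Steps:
d(E, S) = E*S
N(d(O(-1), 3))² = (-1*3)² = (-3)² = 9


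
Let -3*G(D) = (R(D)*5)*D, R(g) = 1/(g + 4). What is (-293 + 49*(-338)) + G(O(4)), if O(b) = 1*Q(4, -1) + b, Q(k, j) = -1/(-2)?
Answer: -286550/17 ≈ -16856.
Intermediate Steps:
Q(k, j) = ½ (Q(k, j) = -1*(-½) = ½)
R(g) = 1/(4 + g)
O(b) = ½ + b (O(b) = 1*(½) + b = ½ + b)
G(D) = -5*D/(3*(4 + D)) (G(D) = -5/(4 + D)*D/3 = -5*D/(3*(4 + D)))
(-293 + 49*(-338)) + G(O(4)) = (-293 + 49*(-338)) - 5*(½ + 4)/(12 + 3*(½ + 4)) = (-293 - 16562) - 5*9/2/(12 + 3*(9/2)) = -16855 - 5*9/2/(12 + 27/2) = -16855 - 5*9/2/51/2 = -16855 - 5*9/2*2/51 = -16855 - 15/17 = -286550/17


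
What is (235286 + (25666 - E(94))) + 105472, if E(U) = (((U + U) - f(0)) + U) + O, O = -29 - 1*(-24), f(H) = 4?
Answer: 366151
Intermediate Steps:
O = -5 (O = -29 + 24 = -5)
E(U) = -9 + 3*U (E(U) = (((U + U) - 1*4) + U) - 5 = ((2*U - 4) + U) - 5 = ((-4 + 2*U) + U) - 5 = (-4 + 3*U) - 5 = -9 + 3*U)
(235286 + (25666 - E(94))) + 105472 = (235286 + (25666 - (-9 + 3*94))) + 105472 = (235286 + (25666 - (-9 + 282))) + 105472 = (235286 + (25666 - 1*273)) + 105472 = (235286 + (25666 - 273)) + 105472 = (235286 + 25393) + 105472 = 260679 + 105472 = 366151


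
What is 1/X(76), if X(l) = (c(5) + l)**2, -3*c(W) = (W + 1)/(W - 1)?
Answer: 4/22801 ≈ 0.00017543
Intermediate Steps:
c(W) = -(1 + W)/(3*(-1 + W)) (c(W) = -(W + 1)/(3*(W - 1)) = -(1 + W)/(3*(-1 + W)))
X(l) = (-1/2 + l)**2 (X(l) = ((-1 - 1*5)/(3*(-1 + 5)) + l)**2 = ((1/3)*(-1 - 5)/4 + l)**2 = ((1/3)*(1/4)*(-6) + l)**2 = (-1/2 + l)**2)
1/X(76) = 1/((-1 + 2*76)**2/4) = 1/((-1 + 152)**2/4) = 1/((1/4)*151**2) = 1/((1/4)*22801) = 1/(22801/4) = 4/22801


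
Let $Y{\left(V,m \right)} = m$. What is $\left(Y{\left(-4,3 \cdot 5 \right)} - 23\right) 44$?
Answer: $-352$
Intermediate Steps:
$\left(Y{\left(-4,3 \cdot 5 \right)} - 23\right) 44 = \left(3 \cdot 5 - 23\right) 44 = \left(15 - 23\right) 44 = \left(-8\right) 44 = -352$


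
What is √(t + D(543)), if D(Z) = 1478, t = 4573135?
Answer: √4574613 ≈ 2138.8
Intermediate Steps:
√(t + D(543)) = √(4573135 + 1478) = √4574613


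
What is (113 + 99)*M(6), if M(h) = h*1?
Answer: 1272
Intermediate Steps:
M(h) = h
(113 + 99)*M(6) = (113 + 99)*6 = 212*6 = 1272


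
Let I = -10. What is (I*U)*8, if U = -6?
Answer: 480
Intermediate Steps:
(I*U)*8 = -10*(-6)*8 = 60*8 = 480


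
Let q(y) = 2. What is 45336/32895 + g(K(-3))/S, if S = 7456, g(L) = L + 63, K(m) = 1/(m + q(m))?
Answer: 56677451/40877520 ≈ 1.3865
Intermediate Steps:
K(m) = 1/(2 + m) (K(m) = 1/(m + 2) = 1/(2 + m))
g(L) = 63 + L
45336/32895 + g(K(-3))/S = 45336/32895 + (63 + 1/(2 - 3))/7456 = 45336*(1/32895) + (63 + 1/(-1))*(1/7456) = 15112/10965 + (63 - 1)*(1/7456) = 15112/10965 + 62*(1/7456) = 15112/10965 + 31/3728 = 56677451/40877520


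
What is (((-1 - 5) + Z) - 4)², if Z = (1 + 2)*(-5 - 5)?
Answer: 1600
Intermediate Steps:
Z = -30 (Z = 3*(-10) = -30)
(((-1 - 5) + Z) - 4)² = (((-1 - 5) - 30) - 4)² = ((-6 - 30) - 4)² = (-36 - 4)² = (-40)² = 1600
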